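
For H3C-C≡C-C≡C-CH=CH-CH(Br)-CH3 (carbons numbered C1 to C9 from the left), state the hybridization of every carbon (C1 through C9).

C1 sp3, C2 sp, C3 sp, C4 sp, C5 sp, C6 sp2, C7 sp2, C8 sp3, C9 sp3

C1 carries 4 σ bonds, giving a steric number of 4, so it is sp3.
C2: 2 σ bonds, plus two π bonds; 2 regions of electron density → sp.
C3 has 2 σ bonds, plus two π bonds: steric number 2 → sp.
C4 — 2 σ bonds, plus two π bonds. Steric number 2, so sp.
C5 (2 σ bonds, plus two π bonds) has steric number 2: sp.
C6 — 3 σ bonds, plus one π bond. Steric number 3, so sp2.
C7 (3 σ bonds, plus one π bond) has steric number 3: sp2.
C8 is sp3: 4 σ bonds, 4 electron-density regions.
C9 has 4 σ bonds: steric number 4 → sp3.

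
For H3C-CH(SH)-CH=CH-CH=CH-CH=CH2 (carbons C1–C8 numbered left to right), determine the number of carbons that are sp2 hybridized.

C1: sp3
C2: sp3
C3: sp2 ✓
C4: sp2 ✓
C5: sp2 ✓
C6: sp2 ✓
C7: sp2 ✓
C8: sp2 ✓
C3, C4, C5, C6, C7, C8 → 6 sp2 carbons.

6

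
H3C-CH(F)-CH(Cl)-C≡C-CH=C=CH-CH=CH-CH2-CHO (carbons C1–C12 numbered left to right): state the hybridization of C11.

C11: 4 σ bonds; 4 regions of electron density → sp3.

sp³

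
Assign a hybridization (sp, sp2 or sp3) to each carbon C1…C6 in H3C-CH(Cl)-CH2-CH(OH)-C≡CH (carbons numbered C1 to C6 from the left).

C1: 4 σ bonds; 4 regions of electron density → sp3.
C2: 4 σ bonds; 4 regions of electron density → sp3.
C3: 4 σ bonds — 4 electron domains, sp3.
C4: 4 σ bonds — 4 electron domains, sp3.
C5 has 2 σ bonds, plus two π bonds: steric number 2 → sp.
C6 carries 2 σ bonds, plus two π bonds, giving a steric number of 2, so it is sp.

C1 sp3, C2 sp3, C3 sp3, C4 sp3, C5 sp, C6 sp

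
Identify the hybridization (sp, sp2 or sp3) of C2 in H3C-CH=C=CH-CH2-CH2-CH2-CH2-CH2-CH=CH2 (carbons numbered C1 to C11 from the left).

C2 has 3 σ bonds, plus one π bond: steric number 3 → sp2.

sp²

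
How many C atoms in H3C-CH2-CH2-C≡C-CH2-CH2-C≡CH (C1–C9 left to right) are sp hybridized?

4

C1: sp3
C2: sp3
C3: sp3
C4: sp ✓
C5: sp ✓
C6: sp3
C7: sp3
C8: sp ✓
C9: sp ✓
C4, C5, C8, C9 → 4 sp carbons.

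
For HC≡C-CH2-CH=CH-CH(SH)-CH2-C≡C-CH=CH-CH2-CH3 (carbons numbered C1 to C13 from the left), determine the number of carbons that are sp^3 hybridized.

C1: sp
C2: sp
C3: sp3 ✓
C4: sp2
C5: sp2
C6: sp3 ✓
C7: sp3 ✓
C8: sp
C9: sp
C10: sp2
C11: sp2
C12: sp3 ✓
C13: sp3 ✓
C3, C6, C7, C12, C13 → 5 sp3 carbons.

5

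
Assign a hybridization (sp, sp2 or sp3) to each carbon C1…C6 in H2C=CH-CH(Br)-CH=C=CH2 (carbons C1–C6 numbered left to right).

C1 sp2, C2 sp2, C3 sp3, C4 sp2, C5 sp, C6 sp2

C1: 3 σ bonds, plus one π bond — 3 electron domains, sp2.
C2 carries 3 σ bonds, plus one π bond, giving a steric number of 3, so it is sp2.
C3 is sp3: 4 σ bonds, 4 electron-density regions.
C4 has 3 σ bonds, plus one π bond: steric number 3 → sp2.
C5 (2 σ bonds, plus two π bonds) has steric number 2: sp.
C6 (3 σ bonds, plus one π bond) has steric number 3: sp2.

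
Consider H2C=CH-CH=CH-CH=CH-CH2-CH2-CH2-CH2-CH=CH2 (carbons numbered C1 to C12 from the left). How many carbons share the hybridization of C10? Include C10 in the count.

C10 is sp3 (only σ bonds).
C1: sp2
C2: sp2
C3: sp2
C4: sp2
C5: sp2
C6: sp2
C7: sp3 ✓
C8: sp3 ✓
C9: sp3 ✓
C10: sp3 ✓
C11: sp2
C12: sp2
4 carbons are sp3.

4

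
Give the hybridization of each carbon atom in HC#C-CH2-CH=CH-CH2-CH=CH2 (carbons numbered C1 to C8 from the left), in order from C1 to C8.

C1: 2 σ bonds, plus two π bonds; 2 regions of electron density → sp.
C2 is sp: 2 σ bonds, plus two π bonds, 2 electron-density regions.
C3 is sp3: 4 σ bonds, 4 electron-density regions.
C4 — 3 σ bonds, plus one π bond. Steric number 3, so sp2.
C5: 3 σ bonds, plus one π bond; 3 regions of electron density → sp2.
C6 (4 σ bonds) has steric number 4: sp3.
C7 is sp2: 3 σ bonds, plus one π bond, 3 electron-density regions.
C8 (3 σ bonds, plus one π bond) has steric number 3: sp2.

C1 sp, C2 sp, C3 sp3, C4 sp2, C5 sp2, C6 sp3, C7 sp2, C8 sp2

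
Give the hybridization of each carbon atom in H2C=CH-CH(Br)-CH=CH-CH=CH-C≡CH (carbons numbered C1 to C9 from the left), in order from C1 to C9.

C1 sp2, C2 sp2, C3 sp3, C4 sp2, C5 sp2, C6 sp2, C7 sp2, C8 sp, C9 sp

C1: 3 σ bonds, plus one π bond — 3 electron domains, sp2.
C2 (3 σ bonds, plus one π bond) has steric number 3: sp2.
C3: 4 σ bonds; 4 regions of electron density → sp3.
C4: 3 σ bonds, plus one π bond; 3 regions of electron density → sp2.
C5 is sp2: 3 σ bonds, plus one π bond, 3 electron-density regions.
C6 carries 3 σ bonds, plus one π bond, giving a steric number of 3, so it is sp2.
C7 carries 3 σ bonds, plus one π bond, giving a steric number of 3, so it is sp2.
C8 is sp: 2 σ bonds, plus two π bonds, 2 electron-density regions.
C9 — 2 σ bonds, plus two π bonds. Steric number 2, so sp.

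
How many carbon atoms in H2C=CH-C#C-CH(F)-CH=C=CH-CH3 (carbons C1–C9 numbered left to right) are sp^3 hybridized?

C1: sp2
C2: sp2
C3: sp
C4: sp
C5: sp3 ✓
C6: sp2
C7: sp
C8: sp2
C9: sp3 ✓
C5, C9 → 2 sp3 carbons.

2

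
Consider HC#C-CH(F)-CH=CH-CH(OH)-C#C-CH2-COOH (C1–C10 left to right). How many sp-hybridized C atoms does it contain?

4

C1: sp ✓
C2: sp ✓
C3: sp3
C4: sp2
C5: sp2
C6: sp3
C7: sp ✓
C8: sp ✓
C9: sp3
C10: sp2
C1, C2, C7, C8 → 4 sp carbons.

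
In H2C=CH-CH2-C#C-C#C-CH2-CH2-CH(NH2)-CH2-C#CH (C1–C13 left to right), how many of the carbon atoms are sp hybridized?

6

C1: sp2
C2: sp2
C3: sp3
C4: sp ✓
C5: sp ✓
C6: sp ✓
C7: sp ✓
C8: sp3
C9: sp3
C10: sp3
C11: sp3
C12: sp ✓
C13: sp ✓
C4, C5, C6, C7, C12, C13 → 6 sp carbons.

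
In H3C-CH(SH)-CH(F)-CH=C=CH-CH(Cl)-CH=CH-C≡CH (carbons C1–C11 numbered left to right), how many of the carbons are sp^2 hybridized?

C1: sp3
C2: sp3
C3: sp3
C4: sp2 ✓
C5: sp
C6: sp2 ✓
C7: sp3
C8: sp2 ✓
C9: sp2 ✓
C10: sp
C11: sp
C4, C6, C8, C9 → 4 sp2 carbons.

4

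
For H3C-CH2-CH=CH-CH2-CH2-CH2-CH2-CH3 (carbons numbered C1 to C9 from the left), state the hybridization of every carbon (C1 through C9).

C1 sp3, C2 sp3, C3 sp2, C4 sp2, C5 sp3, C6 sp3, C7 sp3, C8 sp3, C9 sp3

C1 has 4 σ bonds: steric number 4 → sp3.
C2: 4 σ bonds — 4 electron domains, sp3.
C3 — 3 σ bonds, plus one π bond. Steric number 3, so sp2.
C4 — 3 σ bonds, plus one π bond. Steric number 3, so sp2.
C5 is sp3: 4 σ bonds, 4 electron-density regions.
C6 is sp3: 4 σ bonds, 4 electron-density regions.
C7: 4 σ bonds — 4 electron domains, sp3.
C8: 4 σ bonds — 4 electron domains, sp3.
C9: 4 σ bonds — 4 electron domains, sp3.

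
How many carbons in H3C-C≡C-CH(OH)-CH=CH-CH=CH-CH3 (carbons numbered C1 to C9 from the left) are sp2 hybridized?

C1: sp3
C2: sp
C3: sp
C4: sp3
C5: sp2 ✓
C6: sp2 ✓
C7: sp2 ✓
C8: sp2 ✓
C9: sp3
C5, C6, C7, C8 → 4 sp2 carbons.

4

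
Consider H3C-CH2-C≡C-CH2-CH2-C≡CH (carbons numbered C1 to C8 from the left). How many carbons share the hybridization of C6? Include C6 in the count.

4

C6 is sp3 (only σ bonds).
C1: sp3 ✓
C2: sp3 ✓
C3: sp
C4: sp
C5: sp3 ✓
C6: sp3 ✓
C7: sp
C8: sp
4 carbons are sp3.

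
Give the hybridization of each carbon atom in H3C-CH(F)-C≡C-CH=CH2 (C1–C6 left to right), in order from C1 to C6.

C1 — 4 σ bonds. Steric number 4, so sp3.
C2 has 4 σ bonds: steric number 4 → sp3.
C3 — 2 σ bonds, plus two π bonds. Steric number 2, so sp.
C4: 2 σ bonds, plus two π bonds — 2 electron domains, sp.
C5 — 3 σ bonds, plus one π bond. Steric number 3, so sp2.
C6 carries 3 σ bonds, plus one π bond, giving a steric number of 3, so it is sp2.

C1 sp3, C2 sp3, C3 sp, C4 sp, C5 sp2, C6 sp2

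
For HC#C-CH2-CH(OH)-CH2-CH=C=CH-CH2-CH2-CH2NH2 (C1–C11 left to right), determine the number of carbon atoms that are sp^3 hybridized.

C1: sp
C2: sp
C3: sp3 ✓
C4: sp3 ✓
C5: sp3 ✓
C6: sp2
C7: sp
C8: sp2
C9: sp3 ✓
C10: sp3 ✓
C11: sp3 ✓
C3, C4, C5, C9, C10, C11 → 6 sp3 carbons.

6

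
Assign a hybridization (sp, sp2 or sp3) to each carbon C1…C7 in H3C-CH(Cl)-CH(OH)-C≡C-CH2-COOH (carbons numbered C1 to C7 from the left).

C1: 4 σ bonds — 4 electron domains, sp3.
C2 — 4 σ bonds. Steric number 4, so sp3.
C3 is sp3: 4 σ bonds, 4 electron-density regions.
C4: 2 σ bonds, plus two π bonds; 2 regions of electron density → sp.
C5 has 2 σ bonds, plus two π bonds: steric number 2 → sp.
C6 has 4 σ bonds: steric number 4 → sp3.
C7 has 3 σ bonds, plus one π bond: steric number 3 → sp2.

C1 sp3, C2 sp3, C3 sp3, C4 sp, C5 sp, C6 sp3, C7 sp2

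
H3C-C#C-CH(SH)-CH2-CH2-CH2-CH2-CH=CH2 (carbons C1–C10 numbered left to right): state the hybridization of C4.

C4 has 4 σ bonds: steric number 4 → sp3.

sp³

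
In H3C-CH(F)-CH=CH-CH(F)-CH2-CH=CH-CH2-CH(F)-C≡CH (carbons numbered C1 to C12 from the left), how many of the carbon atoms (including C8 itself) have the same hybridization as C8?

4

C8 is sp2 (one π bond).
C1: sp3
C2: sp3
C3: sp2 ✓
C4: sp2 ✓
C5: sp3
C6: sp3
C7: sp2 ✓
C8: sp2 ✓
C9: sp3
C10: sp3
C11: sp
C12: sp
4 carbons are sp2.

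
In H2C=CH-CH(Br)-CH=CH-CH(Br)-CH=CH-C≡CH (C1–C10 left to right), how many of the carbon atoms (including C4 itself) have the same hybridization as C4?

C4 is sp2 (one π bond).
C1: sp2 ✓
C2: sp2 ✓
C3: sp3
C4: sp2 ✓
C5: sp2 ✓
C6: sp3
C7: sp2 ✓
C8: sp2 ✓
C9: sp
C10: sp
6 carbons are sp2.

6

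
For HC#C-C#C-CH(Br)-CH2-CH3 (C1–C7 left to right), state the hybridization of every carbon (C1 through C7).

C1 (2 σ bonds, plus two π bonds) has steric number 2: sp.
C2 carries 2 σ bonds, plus two π bonds, giving a steric number of 2, so it is sp.
C3 is sp: 2 σ bonds, plus two π bonds, 2 electron-density regions.
C4: 2 σ bonds, plus two π bonds — 2 electron domains, sp.
C5 (4 σ bonds) has steric number 4: sp3.
C6 is sp3: 4 σ bonds, 4 electron-density regions.
C7 (4 σ bonds) has steric number 4: sp3.

C1 sp, C2 sp, C3 sp, C4 sp, C5 sp3, C6 sp3, C7 sp3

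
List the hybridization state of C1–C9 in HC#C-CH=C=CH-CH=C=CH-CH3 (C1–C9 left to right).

C1 sp, C2 sp, C3 sp2, C4 sp, C5 sp2, C6 sp2, C7 sp, C8 sp2, C9 sp3

C1 carries 2 σ bonds, plus two π bonds, giving a steric number of 2, so it is sp.
C2 carries 2 σ bonds, plus two π bonds, giving a steric number of 2, so it is sp.
C3 has 3 σ bonds, plus one π bond: steric number 3 → sp2.
C4: 2 σ bonds, plus two π bonds; 2 regions of electron density → sp.
C5 is sp2: 3 σ bonds, plus one π bond, 3 electron-density regions.
C6 — 3 σ bonds, plus one π bond. Steric number 3, so sp2.
C7: 2 σ bonds, plus two π bonds — 2 electron domains, sp.
C8: 3 σ bonds, plus one π bond — 3 electron domains, sp2.
C9: 4 σ bonds — 4 electron domains, sp3.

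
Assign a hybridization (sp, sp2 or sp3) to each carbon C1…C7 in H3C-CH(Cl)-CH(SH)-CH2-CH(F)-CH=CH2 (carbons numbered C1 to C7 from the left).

C1 sp3, C2 sp3, C3 sp3, C4 sp3, C5 sp3, C6 sp2, C7 sp2

C1 (4 σ bonds) has steric number 4: sp3.
C2: 4 σ bonds; 4 regions of electron density → sp3.
C3 has 4 σ bonds: steric number 4 → sp3.
C4 — 4 σ bonds. Steric number 4, so sp3.
C5 is sp3: 4 σ bonds, 4 electron-density regions.
C6: 3 σ bonds, plus one π bond; 3 regions of electron density → sp2.
C7: 3 σ bonds, plus one π bond — 3 electron domains, sp2.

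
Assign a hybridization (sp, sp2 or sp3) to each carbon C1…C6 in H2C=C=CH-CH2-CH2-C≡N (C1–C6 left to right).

C1 sp2, C2 sp, C3 sp2, C4 sp3, C5 sp3, C6 sp

C1 (3 σ bonds, plus one π bond) has steric number 3: sp2.
C2: 2 σ bonds, plus two π bonds — 2 electron domains, sp.
C3 (3 σ bonds, plus one π bond) has steric number 3: sp2.
C4: 4 σ bonds; 4 regions of electron density → sp3.
C5: 4 σ bonds; 4 regions of electron density → sp3.
C6: 2 σ bonds, plus two π bonds — 2 electron domains, sp.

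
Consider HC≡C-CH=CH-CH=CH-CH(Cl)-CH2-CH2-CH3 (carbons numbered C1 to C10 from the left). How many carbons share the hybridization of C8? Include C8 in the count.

C8 is sp3 (only σ bonds).
C1: sp
C2: sp
C3: sp2
C4: sp2
C5: sp2
C6: sp2
C7: sp3 ✓
C8: sp3 ✓
C9: sp3 ✓
C10: sp3 ✓
4 carbons are sp3.

4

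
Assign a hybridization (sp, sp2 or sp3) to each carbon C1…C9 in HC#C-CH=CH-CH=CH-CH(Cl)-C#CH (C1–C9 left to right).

C1 has 2 σ bonds, plus two π bonds: steric number 2 → sp.
C2: 2 σ bonds, plus two π bonds — 2 electron domains, sp.
C3 (3 σ bonds, plus one π bond) has steric number 3: sp2.
C4 (3 σ bonds, plus one π bond) has steric number 3: sp2.
C5: 3 σ bonds, plus one π bond; 3 regions of electron density → sp2.
C6: 3 σ bonds, plus one π bond — 3 electron domains, sp2.
C7 has 4 σ bonds: steric number 4 → sp3.
C8 is sp: 2 σ bonds, plus two π bonds, 2 electron-density regions.
C9: 2 σ bonds, plus two π bonds; 2 regions of electron density → sp.

C1 sp, C2 sp, C3 sp2, C4 sp2, C5 sp2, C6 sp2, C7 sp3, C8 sp, C9 sp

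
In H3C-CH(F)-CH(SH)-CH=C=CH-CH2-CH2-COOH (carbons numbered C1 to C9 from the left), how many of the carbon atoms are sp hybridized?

1

C1: sp3
C2: sp3
C3: sp3
C4: sp2
C5: sp ✓
C6: sp2
C7: sp3
C8: sp3
C9: sp2
C5 → 1 sp carbon.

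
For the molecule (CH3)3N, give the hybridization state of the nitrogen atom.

sp³

The nitrogen atom — 3 σ bonds and 1 lone pair. Steric number 4, so sp3.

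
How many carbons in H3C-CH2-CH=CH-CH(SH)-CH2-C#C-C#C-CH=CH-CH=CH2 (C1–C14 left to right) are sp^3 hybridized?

C1: sp3 ✓
C2: sp3 ✓
C3: sp2
C4: sp2
C5: sp3 ✓
C6: sp3 ✓
C7: sp
C8: sp
C9: sp
C10: sp
C11: sp2
C12: sp2
C13: sp2
C14: sp2
C1, C2, C5, C6 → 4 sp3 carbons.

4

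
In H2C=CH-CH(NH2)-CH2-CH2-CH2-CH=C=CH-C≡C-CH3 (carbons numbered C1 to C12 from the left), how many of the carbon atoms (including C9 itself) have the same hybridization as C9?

4

C9 is sp2 (one π bond).
C1: sp2 ✓
C2: sp2 ✓
C3: sp3
C4: sp3
C5: sp3
C6: sp3
C7: sp2 ✓
C8: sp
C9: sp2 ✓
C10: sp
C11: sp
C12: sp3
4 carbons are sp2.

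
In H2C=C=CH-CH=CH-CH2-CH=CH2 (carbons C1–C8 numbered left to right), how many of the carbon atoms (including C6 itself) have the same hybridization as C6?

C6 is sp3 (only σ bonds).
C1: sp2
C2: sp
C3: sp2
C4: sp2
C5: sp2
C6: sp3 ✓
C7: sp2
C8: sp2
1 carbon is sp3.

1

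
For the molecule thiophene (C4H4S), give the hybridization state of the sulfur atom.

sp²

Analogous to furan: one S lone pair in the aromatic π system, S is sp2.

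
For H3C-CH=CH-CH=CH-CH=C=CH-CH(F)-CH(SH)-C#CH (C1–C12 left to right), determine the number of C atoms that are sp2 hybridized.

C1: sp3
C2: sp2 ✓
C3: sp2 ✓
C4: sp2 ✓
C5: sp2 ✓
C6: sp2 ✓
C7: sp
C8: sp2 ✓
C9: sp3
C10: sp3
C11: sp
C12: sp
C2, C3, C4, C5, C6, C8 → 6 sp2 carbons.

6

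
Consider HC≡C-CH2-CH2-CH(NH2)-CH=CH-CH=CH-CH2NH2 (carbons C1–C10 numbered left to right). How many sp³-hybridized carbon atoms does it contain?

4

C1: sp
C2: sp
C3: sp3 ✓
C4: sp3 ✓
C5: sp3 ✓
C6: sp2
C7: sp2
C8: sp2
C9: sp2
C10: sp3 ✓
C3, C4, C5, C10 → 4 sp3 carbons.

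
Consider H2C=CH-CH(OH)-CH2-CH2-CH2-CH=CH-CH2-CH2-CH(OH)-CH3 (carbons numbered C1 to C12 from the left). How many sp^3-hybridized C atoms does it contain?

C1: sp2
C2: sp2
C3: sp3 ✓
C4: sp3 ✓
C5: sp3 ✓
C6: sp3 ✓
C7: sp2
C8: sp2
C9: sp3 ✓
C10: sp3 ✓
C11: sp3 ✓
C12: sp3 ✓
C3, C4, C5, C6, C9, C10, C11, C12 → 8 sp3 carbons.

8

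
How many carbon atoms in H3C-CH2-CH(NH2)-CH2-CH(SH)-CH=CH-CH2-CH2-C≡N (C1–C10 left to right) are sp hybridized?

1

C1: sp3
C2: sp3
C3: sp3
C4: sp3
C5: sp3
C6: sp2
C7: sp2
C8: sp3
C9: sp3
C10: sp ✓
C10 → 1 sp carbon.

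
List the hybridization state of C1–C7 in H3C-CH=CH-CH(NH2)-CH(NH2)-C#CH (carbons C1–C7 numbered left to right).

C1 sp3, C2 sp2, C3 sp2, C4 sp3, C5 sp3, C6 sp, C7 sp

C1 carries 4 σ bonds, giving a steric number of 4, so it is sp3.
C2: 3 σ bonds, plus one π bond; 3 regions of electron density → sp2.
C3 has 3 σ bonds, plus one π bond: steric number 3 → sp2.
C4 — 4 σ bonds. Steric number 4, so sp3.
C5: 4 σ bonds; 4 regions of electron density → sp3.
C6 has 2 σ bonds, plus two π bonds: steric number 2 → sp.
C7: 2 σ bonds, plus two π bonds; 2 regions of electron density → sp.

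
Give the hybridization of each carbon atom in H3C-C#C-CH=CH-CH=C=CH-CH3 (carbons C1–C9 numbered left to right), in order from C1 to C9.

C1 sp3, C2 sp, C3 sp, C4 sp2, C5 sp2, C6 sp2, C7 sp, C8 sp2, C9 sp3

C1 (4 σ bonds) has steric number 4: sp3.
C2 — 2 σ bonds, plus two π bonds. Steric number 2, so sp.
C3 (2 σ bonds, plus two π bonds) has steric number 2: sp.
C4: 3 σ bonds, plus one π bond — 3 electron domains, sp2.
C5: 3 σ bonds, plus one π bond — 3 electron domains, sp2.
C6 — 3 σ bonds, plus one π bond. Steric number 3, so sp2.
C7 is sp: 2 σ bonds, plus two π bonds, 2 electron-density regions.
C8 is sp2: 3 σ bonds, plus one π bond, 3 electron-density regions.
C9: 4 σ bonds; 4 regions of electron density → sp3.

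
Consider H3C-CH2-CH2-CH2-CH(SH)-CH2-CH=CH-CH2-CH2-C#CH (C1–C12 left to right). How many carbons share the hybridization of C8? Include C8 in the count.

C8 is sp2 (one π bond).
C1: sp3
C2: sp3
C3: sp3
C4: sp3
C5: sp3
C6: sp3
C7: sp2 ✓
C8: sp2 ✓
C9: sp3
C10: sp3
C11: sp
C12: sp
2 carbons are sp2.

2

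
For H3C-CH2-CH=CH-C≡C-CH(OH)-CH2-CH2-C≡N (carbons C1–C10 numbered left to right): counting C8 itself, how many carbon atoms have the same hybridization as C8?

C8 is sp3 (only σ bonds).
C1: sp3 ✓
C2: sp3 ✓
C3: sp2
C4: sp2
C5: sp
C6: sp
C7: sp3 ✓
C8: sp3 ✓
C9: sp3 ✓
C10: sp
5 carbons are sp3.

5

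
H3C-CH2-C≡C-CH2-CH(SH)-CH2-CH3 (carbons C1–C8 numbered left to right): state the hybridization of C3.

C3 carries 2 σ bonds, plus two π bonds, giving a steric number of 2, so it is sp.

sp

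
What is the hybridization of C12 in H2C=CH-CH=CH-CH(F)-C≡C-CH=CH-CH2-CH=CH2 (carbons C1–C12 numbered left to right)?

C12: 3 σ bonds, plus one π bond — 3 electron domains, sp2.

sp2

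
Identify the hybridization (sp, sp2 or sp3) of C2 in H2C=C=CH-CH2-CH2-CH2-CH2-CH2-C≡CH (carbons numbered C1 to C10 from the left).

C2 (2 σ bonds, plus two π bonds) has steric number 2: sp.

sp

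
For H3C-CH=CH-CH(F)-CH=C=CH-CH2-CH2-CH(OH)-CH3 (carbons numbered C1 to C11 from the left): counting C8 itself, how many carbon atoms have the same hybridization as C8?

C8 is sp3 (only σ bonds).
C1: sp3 ✓
C2: sp2
C3: sp2
C4: sp3 ✓
C5: sp2
C6: sp
C7: sp2
C8: sp3 ✓
C9: sp3 ✓
C10: sp3 ✓
C11: sp3 ✓
6 carbons are sp3.

6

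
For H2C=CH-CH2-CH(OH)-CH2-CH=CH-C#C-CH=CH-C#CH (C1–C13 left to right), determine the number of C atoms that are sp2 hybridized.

C1: sp2 ✓
C2: sp2 ✓
C3: sp3
C4: sp3
C5: sp3
C6: sp2 ✓
C7: sp2 ✓
C8: sp
C9: sp
C10: sp2 ✓
C11: sp2 ✓
C12: sp
C13: sp
C1, C2, C6, C7, C10, C11 → 6 sp2 carbons.

6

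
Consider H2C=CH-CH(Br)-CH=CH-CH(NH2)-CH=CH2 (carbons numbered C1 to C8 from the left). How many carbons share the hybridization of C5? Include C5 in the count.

C5 is sp2 (one π bond).
C1: sp2 ✓
C2: sp2 ✓
C3: sp3
C4: sp2 ✓
C5: sp2 ✓
C6: sp3
C7: sp2 ✓
C8: sp2 ✓
6 carbons are sp2.

6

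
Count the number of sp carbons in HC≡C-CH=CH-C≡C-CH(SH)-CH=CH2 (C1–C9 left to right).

C1: sp ✓
C2: sp ✓
C3: sp2
C4: sp2
C5: sp ✓
C6: sp ✓
C7: sp3
C8: sp2
C9: sp2
C1, C2, C5, C6 → 4 sp carbons.

4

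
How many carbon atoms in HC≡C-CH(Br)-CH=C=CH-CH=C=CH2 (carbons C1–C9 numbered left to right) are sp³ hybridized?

1

C1: sp
C2: sp
C3: sp3 ✓
C4: sp2
C5: sp
C6: sp2
C7: sp2
C8: sp
C9: sp2
C3 → 1 sp3 carbon.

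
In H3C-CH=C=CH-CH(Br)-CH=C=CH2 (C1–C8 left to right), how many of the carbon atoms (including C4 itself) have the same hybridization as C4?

C4 is sp2 (one π bond).
C1: sp3
C2: sp2 ✓
C3: sp
C4: sp2 ✓
C5: sp3
C6: sp2 ✓
C7: sp
C8: sp2 ✓
4 carbons are sp2.

4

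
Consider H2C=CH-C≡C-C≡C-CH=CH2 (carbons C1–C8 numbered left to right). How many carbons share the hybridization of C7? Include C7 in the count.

4

C7 is sp2 (one π bond).
C1: sp2 ✓
C2: sp2 ✓
C3: sp
C4: sp
C5: sp
C6: sp
C7: sp2 ✓
C8: sp2 ✓
4 carbons are sp2.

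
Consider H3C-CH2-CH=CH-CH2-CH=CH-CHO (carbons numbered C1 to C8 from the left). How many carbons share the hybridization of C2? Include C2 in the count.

C2 is sp3 (only σ bonds).
C1: sp3 ✓
C2: sp3 ✓
C3: sp2
C4: sp2
C5: sp3 ✓
C6: sp2
C7: sp2
C8: sp2
3 carbons are sp3.

3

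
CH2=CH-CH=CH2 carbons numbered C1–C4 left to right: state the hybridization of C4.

sp²

C4 carries 3 σ bonds, plus one π bond, giving a steric number of 3, so it is sp2.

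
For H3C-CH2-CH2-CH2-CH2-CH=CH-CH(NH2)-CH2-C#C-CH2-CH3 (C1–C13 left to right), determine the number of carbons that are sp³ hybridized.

9

C1: sp3 ✓
C2: sp3 ✓
C3: sp3 ✓
C4: sp3 ✓
C5: sp3 ✓
C6: sp2
C7: sp2
C8: sp3 ✓
C9: sp3 ✓
C10: sp
C11: sp
C12: sp3 ✓
C13: sp3 ✓
C1, C2, C3, C4, C5, C8, C9, C12, C13 → 9 sp3 carbons.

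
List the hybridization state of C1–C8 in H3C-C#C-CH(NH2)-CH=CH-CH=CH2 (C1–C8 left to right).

C1 sp3, C2 sp, C3 sp, C4 sp3, C5 sp2, C6 sp2, C7 sp2, C8 sp2

C1: 4 σ bonds; 4 regions of electron density → sp3.
C2 — 2 σ bonds, plus two π bonds. Steric number 2, so sp.
C3: 2 σ bonds, plus two π bonds; 2 regions of electron density → sp.
C4: 4 σ bonds; 4 regions of electron density → sp3.
C5 is sp2: 3 σ bonds, plus one π bond, 3 electron-density regions.
C6 is sp2: 3 σ bonds, plus one π bond, 3 electron-density regions.
C7 (3 σ bonds, plus one π bond) has steric number 3: sp2.
C8: 3 σ bonds, plus one π bond; 3 regions of electron density → sp2.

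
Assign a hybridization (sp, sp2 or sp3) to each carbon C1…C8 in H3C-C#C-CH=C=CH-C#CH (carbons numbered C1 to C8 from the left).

C1: 4 σ bonds — 4 electron domains, sp3.
C2: 2 σ bonds, plus two π bonds — 2 electron domains, sp.
C3 carries 2 σ bonds, plus two π bonds, giving a steric number of 2, so it is sp.
C4 has 3 σ bonds, plus one π bond: steric number 3 → sp2.
C5 — 2 σ bonds, plus two π bonds. Steric number 2, so sp.
C6 carries 3 σ bonds, plus one π bond, giving a steric number of 3, so it is sp2.
C7 carries 2 σ bonds, plus two π bonds, giving a steric number of 2, so it is sp.
C8 (2 σ bonds, plus two π bonds) has steric number 2: sp.

C1 sp3, C2 sp, C3 sp, C4 sp2, C5 sp, C6 sp2, C7 sp, C8 sp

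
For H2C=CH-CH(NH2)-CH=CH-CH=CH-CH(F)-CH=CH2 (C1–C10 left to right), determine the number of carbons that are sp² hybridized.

C1: sp2 ✓
C2: sp2 ✓
C3: sp3
C4: sp2 ✓
C5: sp2 ✓
C6: sp2 ✓
C7: sp2 ✓
C8: sp3
C9: sp2 ✓
C10: sp2 ✓
C1, C2, C4, C5, C6, C7, C9, C10 → 8 sp2 carbons.

8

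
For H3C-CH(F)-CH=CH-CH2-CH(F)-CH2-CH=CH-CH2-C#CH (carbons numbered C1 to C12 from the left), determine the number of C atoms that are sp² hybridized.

C1: sp3
C2: sp3
C3: sp2 ✓
C4: sp2 ✓
C5: sp3
C6: sp3
C7: sp3
C8: sp2 ✓
C9: sp2 ✓
C10: sp3
C11: sp
C12: sp
C3, C4, C8, C9 → 4 sp2 carbons.

4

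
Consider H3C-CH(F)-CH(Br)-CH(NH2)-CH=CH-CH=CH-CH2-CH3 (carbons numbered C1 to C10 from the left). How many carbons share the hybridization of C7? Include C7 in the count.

C7 is sp2 (one π bond).
C1: sp3
C2: sp3
C3: sp3
C4: sp3
C5: sp2 ✓
C6: sp2 ✓
C7: sp2 ✓
C8: sp2 ✓
C9: sp3
C10: sp3
4 carbons are sp2.

4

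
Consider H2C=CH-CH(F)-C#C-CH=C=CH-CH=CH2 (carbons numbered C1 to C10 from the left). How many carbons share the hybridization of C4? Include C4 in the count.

C4 is sp (two π bonds).
C1: sp2
C2: sp2
C3: sp3
C4: sp ✓
C5: sp ✓
C6: sp2
C7: sp ✓
C8: sp2
C9: sp2
C10: sp2
3 carbons are sp.

3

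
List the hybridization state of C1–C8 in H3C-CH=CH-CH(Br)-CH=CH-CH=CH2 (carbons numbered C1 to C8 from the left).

C1 sp3, C2 sp2, C3 sp2, C4 sp3, C5 sp2, C6 sp2, C7 sp2, C8 sp2

C1 carries 4 σ bonds, giving a steric number of 4, so it is sp3.
C2: 3 σ bonds, plus one π bond — 3 electron domains, sp2.
C3 — 3 σ bonds, plus one π bond. Steric number 3, so sp2.
C4: 4 σ bonds — 4 electron domains, sp3.
C5 (3 σ bonds, plus one π bond) has steric number 3: sp2.
C6 has 3 σ bonds, plus one π bond: steric number 3 → sp2.
C7 is sp2: 3 σ bonds, plus one π bond, 3 electron-density regions.
C8: 3 σ bonds, plus one π bond — 3 electron domains, sp2.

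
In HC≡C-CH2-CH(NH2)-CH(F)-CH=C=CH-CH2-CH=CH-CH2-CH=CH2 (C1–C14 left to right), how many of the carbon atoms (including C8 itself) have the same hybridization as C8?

6

C8 is sp2 (one π bond).
C1: sp
C2: sp
C3: sp3
C4: sp3
C5: sp3
C6: sp2 ✓
C7: sp
C8: sp2 ✓
C9: sp3
C10: sp2 ✓
C11: sp2 ✓
C12: sp3
C13: sp2 ✓
C14: sp2 ✓
6 carbons are sp2.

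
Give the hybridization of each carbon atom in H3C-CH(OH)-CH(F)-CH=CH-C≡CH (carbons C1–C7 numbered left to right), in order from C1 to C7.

C1 sp3, C2 sp3, C3 sp3, C4 sp2, C5 sp2, C6 sp, C7 sp

C1 carries 4 σ bonds, giving a steric number of 4, so it is sp3.
C2: 4 σ bonds; 4 regions of electron density → sp3.
C3: 4 σ bonds — 4 electron domains, sp3.
C4 — 3 σ bonds, plus one π bond. Steric number 3, so sp2.
C5 has 3 σ bonds, plus one π bond: steric number 3 → sp2.
C6: 2 σ bonds, plus two π bonds; 2 regions of electron density → sp.
C7 (2 σ bonds, plus two π bonds) has steric number 2: sp.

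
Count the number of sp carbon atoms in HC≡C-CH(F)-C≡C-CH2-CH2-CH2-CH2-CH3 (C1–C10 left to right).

C1: sp ✓
C2: sp ✓
C3: sp3
C4: sp ✓
C5: sp ✓
C6: sp3
C7: sp3
C8: sp3
C9: sp3
C10: sp3
C1, C2, C4, C5 → 4 sp carbons.

4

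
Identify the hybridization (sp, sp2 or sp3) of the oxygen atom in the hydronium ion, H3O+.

Three σ bonds + one lone pair = steric number 4 → sp3.

sp^3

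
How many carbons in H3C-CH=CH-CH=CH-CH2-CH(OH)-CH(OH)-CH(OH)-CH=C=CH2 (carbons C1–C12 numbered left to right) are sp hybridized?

C1: sp3
C2: sp2
C3: sp2
C4: sp2
C5: sp2
C6: sp3
C7: sp3
C8: sp3
C9: sp3
C10: sp2
C11: sp ✓
C12: sp2
C11 → 1 sp carbon.

1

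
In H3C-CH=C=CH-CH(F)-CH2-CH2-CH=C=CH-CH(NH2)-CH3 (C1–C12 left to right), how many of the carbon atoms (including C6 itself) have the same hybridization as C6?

6

C6 is sp3 (only σ bonds).
C1: sp3 ✓
C2: sp2
C3: sp
C4: sp2
C5: sp3 ✓
C6: sp3 ✓
C7: sp3 ✓
C8: sp2
C9: sp
C10: sp2
C11: sp3 ✓
C12: sp3 ✓
6 carbons are sp3.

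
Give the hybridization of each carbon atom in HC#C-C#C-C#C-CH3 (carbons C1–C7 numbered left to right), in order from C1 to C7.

C1 sp, C2 sp, C3 sp, C4 sp, C5 sp, C6 sp, C7 sp3

C1 has 2 σ bonds, plus two π bonds: steric number 2 → sp.
C2 (2 σ bonds, plus two π bonds) has steric number 2: sp.
C3 (2 σ bonds, plus two π bonds) has steric number 2: sp.
C4 has 2 σ bonds, plus two π bonds: steric number 2 → sp.
C5 carries 2 σ bonds, plus two π bonds, giving a steric number of 2, so it is sp.
C6 carries 2 σ bonds, plus two π bonds, giving a steric number of 2, so it is sp.
C7 (4 σ bonds) has steric number 4: sp3.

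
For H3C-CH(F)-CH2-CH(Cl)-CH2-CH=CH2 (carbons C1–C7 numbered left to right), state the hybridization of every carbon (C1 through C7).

C1 sp3, C2 sp3, C3 sp3, C4 sp3, C5 sp3, C6 sp2, C7 sp2

C1: 4 σ bonds; 4 regions of electron density → sp3.
C2 — 4 σ bonds. Steric number 4, so sp3.
C3 has 4 σ bonds: steric number 4 → sp3.
C4: 4 σ bonds; 4 regions of electron density → sp3.
C5 — 4 σ bonds. Steric number 4, so sp3.
C6 is sp2: 3 σ bonds, plus one π bond, 3 electron-density regions.
C7: 3 σ bonds, plus one π bond; 3 regions of electron density → sp2.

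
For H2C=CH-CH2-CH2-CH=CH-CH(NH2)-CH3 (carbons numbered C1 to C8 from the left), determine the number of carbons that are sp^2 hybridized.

4

C1: sp2 ✓
C2: sp2 ✓
C3: sp3
C4: sp3
C5: sp2 ✓
C6: sp2 ✓
C7: sp3
C8: sp3
C1, C2, C5, C6 → 4 sp2 carbons.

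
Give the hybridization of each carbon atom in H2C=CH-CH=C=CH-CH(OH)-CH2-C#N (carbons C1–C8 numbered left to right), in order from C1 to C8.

C1 sp2, C2 sp2, C3 sp2, C4 sp, C5 sp2, C6 sp3, C7 sp3, C8 sp

C1 (3 σ bonds, plus one π bond) has steric number 3: sp2.
C2 (3 σ bonds, plus one π bond) has steric number 3: sp2.
C3 (3 σ bonds, plus one π bond) has steric number 3: sp2.
C4: 2 σ bonds, plus two π bonds; 2 regions of electron density → sp.
C5 (3 σ bonds, plus one π bond) has steric number 3: sp2.
C6 is sp3: 4 σ bonds, 4 electron-density regions.
C7 — 4 σ bonds. Steric number 4, so sp3.
C8 is sp: 2 σ bonds, plus two π bonds, 2 electron-density regions.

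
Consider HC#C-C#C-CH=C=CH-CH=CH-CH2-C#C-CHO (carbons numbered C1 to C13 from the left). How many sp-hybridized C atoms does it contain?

C1: sp ✓
C2: sp ✓
C3: sp ✓
C4: sp ✓
C5: sp2
C6: sp ✓
C7: sp2
C8: sp2
C9: sp2
C10: sp3
C11: sp ✓
C12: sp ✓
C13: sp2
C1, C2, C3, C4, C6, C11, C12 → 7 sp carbons.

7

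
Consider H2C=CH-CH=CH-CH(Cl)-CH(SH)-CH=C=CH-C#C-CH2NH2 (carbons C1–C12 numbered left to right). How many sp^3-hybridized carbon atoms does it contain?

C1: sp2
C2: sp2
C3: sp2
C4: sp2
C5: sp3 ✓
C6: sp3 ✓
C7: sp2
C8: sp
C9: sp2
C10: sp
C11: sp
C12: sp3 ✓
C5, C6, C12 → 3 sp3 carbons.

3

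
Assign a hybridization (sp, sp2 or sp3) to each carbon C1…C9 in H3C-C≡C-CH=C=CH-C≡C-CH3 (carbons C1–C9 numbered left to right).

C1: 4 σ bonds — 4 electron domains, sp3.
C2: 2 σ bonds, plus two π bonds — 2 electron domains, sp.
C3 has 2 σ bonds, plus two π bonds: steric number 2 → sp.
C4 — 3 σ bonds, plus one π bond. Steric number 3, so sp2.
C5 has 2 σ bonds, plus two π bonds: steric number 2 → sp.
C6 is sp2: 3 σ bonds, plus one π bond, 3 electron-density regions.
C7 carries 2 σ bonds, plus two π bonds, giving a steric number of 2, so it is sp.
C8: 2 σ bonds, plus two π bonds — 2 electron domains, sp.
C9 (4 σ bonds) has steric number 4: sp3.

C1 sp3, C2 sp, C3 sp, C4 sp2, C5 sp, C6 sp2, C7 sp, C8 sp, C9 sp3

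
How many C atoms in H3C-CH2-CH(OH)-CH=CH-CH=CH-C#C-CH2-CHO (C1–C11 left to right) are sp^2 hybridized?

C1: sp3
C2: sp3
C3: sp3
C4: sp2 ✓
C5: sp2 ✓
C6: sp2 ✓
C7: sp2 ✓
C8: sp
C9: sp
C10: sp3
C11: sp2 ✓
C4, C5, C6, C7, C11 → 5 sp2 carbons.

5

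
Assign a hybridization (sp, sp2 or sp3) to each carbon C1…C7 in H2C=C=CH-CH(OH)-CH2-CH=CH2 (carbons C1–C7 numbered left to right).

C1 sp2, C2 sp, C3 sp2, C4 sp3, C5 sp3, C6 sp2, C7 sp2

C1 — 3 σ bonds, plus one π bond. Steric number 3, so sp2.
C2 — 2 σ bonds, plus two π bonds. Steric number 2, so sp.
C3: 3 σ bonds, plus one π bond — 3 electron domains, sp2.
C4 — 4 σ bonds. Steric number 4, so sp3.
C5 is sp3: 4 σ bonds, 4 electron-density regions.
C6 is sp2: 3 σ bonds, plus one π bond, 3 electron-density regions.
C7 is sp2: 3 σ bonds, plus one π bond, 3 electron-density regions.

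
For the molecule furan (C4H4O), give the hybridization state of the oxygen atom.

One O lone pair is in the aromatic π system (p orbital), the other is in an sp2 hybrid in the ring plane; O has two σ bonds + one in-plane lone pair → sp2.

sp2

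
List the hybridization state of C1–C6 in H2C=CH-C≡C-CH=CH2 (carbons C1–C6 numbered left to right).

C1 sp2, C2 sp2, C3 sp, C4 sp, C5 sp2, C6 sp2

C1 has 3 σ bonds, plus one π bond: steric number 3 → sp2.
C2 is sp2: 3 σ bonds, plus one π bond, 3 electron-density regions.
C3 carries 2 σ bonds, plus two π bonds, giving a steric number of 2, so it is sp.
C4 is sp: 2 σ bonds, plus two π bonds, 2 electron-density regions.
C5: 3 σ bonds, plus one π bond; 3 regions of electron density → sp2.
C6 is sp2: 3 σ bonds, plus one π bond, 3 electron-density regions.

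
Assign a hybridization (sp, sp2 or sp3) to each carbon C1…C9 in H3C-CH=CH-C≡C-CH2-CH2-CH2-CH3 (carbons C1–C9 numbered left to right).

C1 — 4 σ bonds. Steric number 4, so sp3.
C2 (3 σ bonds, plus one π bond) has steric number 3: sp2.
C3 (3 σ bonds, plus one π bond) has steric number 3: sp2.
C4: 2 σ bonds, plus two π bonds — 2 electron domains, sp.
C5 is sp: 2 σ bonds, plus two π bonds, 2 electron-density regions.
C6: 4 σ bonds; 4 regions of electron density → sp3.
C7 — 4 σ bonds. Steric number 4, so sp3.
C8: 4 σ bonds; 4 regions of electron density → sp3.
C9: 4 σ bonds — 4 electron domains, sp3.

C1 sp3, C2 sp2, C3 sp2, C4 sp, C5 sp, C6 sp3, C7 sp3, C8 sp3, C9 sp3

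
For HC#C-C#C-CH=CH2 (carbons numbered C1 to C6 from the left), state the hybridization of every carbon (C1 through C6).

C1 sp, C2 sp, C3 sp, C4 sp, C5 sp2, C6 sp2

C1 (2 σ bonds, plus two π bonds) has steric number 2: sp.
C2: 2 σ bonds, plus two π bonds — 2 electron domains, sp.
C3 has 2 σ bonds, plus two π bonds: steric number 2 → sp.
C4 — 2 σ bonds, plus two π bonds. Steric number 2, so sp.
C5 has 3 σ bonds, plus one π bond: steric number 3 → sp2.
C6: 3 σ bonds, plus one π bond — 3 electron domains, sp2.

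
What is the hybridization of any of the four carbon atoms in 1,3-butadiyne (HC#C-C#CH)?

Every carbon is part of a C≡C triple bond: two σ regions → sp.

sp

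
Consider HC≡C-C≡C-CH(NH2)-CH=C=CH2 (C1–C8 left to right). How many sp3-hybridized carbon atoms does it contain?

1

C1: sp
C2: sp
C3: sp
C4: sp
C5: sp3 ✓
C6: sp2
C7: sp
C8: sp2
C5 → 1 sp3 carbon.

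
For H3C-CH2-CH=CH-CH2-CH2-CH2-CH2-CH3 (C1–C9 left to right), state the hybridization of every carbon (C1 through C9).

C1 sp3, C2 sp3, C3 sp2, C4 sp2, C5 sp3, C6 sp3, C7 sp3, C8 sp3, C9 sp3

C1: 4 σ bonds; 4 regions of electron density → sp3.
C2: 4 σ bonds; 4 regions of electron density → sp3.
C3: 3 σ bonds, plus one π bond — 3 electron domains, sp2.
C4 (3 σ bonds, plus one π bond) has steric number 3: sp2.
C5 — 4 σ bonds. Steric number 4, so sp3.
C6: 4 σ bonds — 4 electron domains, sp3.
C7 — 4 σ bonds. Steric number 4, so sp3.
C8 — 4 σ bonds. Steric number 4, so sp3.
C9: 4 σ bonds; 4 regions of electron density → sp3.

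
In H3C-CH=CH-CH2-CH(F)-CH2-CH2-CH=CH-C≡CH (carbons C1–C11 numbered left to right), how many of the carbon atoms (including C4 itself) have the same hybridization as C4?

C4 is sp3 (only σ bonds).
C1: sp3 ✓
C2: sp2
C3: sp2
C4: sp3 ✓
C5: sp3 ✓
C6: sp3 ✓
C7: sp3 ✓
C8: sp2
C9: sp2
C10: sp
C11: sp
5 carbons are sp3.

5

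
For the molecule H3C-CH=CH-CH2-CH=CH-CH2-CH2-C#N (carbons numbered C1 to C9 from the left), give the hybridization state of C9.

C9 is sp: 2 σ bonds, plus two π bonds, 2 electron-density regions.

sp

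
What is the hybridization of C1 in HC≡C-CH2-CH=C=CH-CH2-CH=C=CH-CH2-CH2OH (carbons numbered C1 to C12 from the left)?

sp

C1 has 2 σ bonds, plus two π bonds: steric number 2 → sp.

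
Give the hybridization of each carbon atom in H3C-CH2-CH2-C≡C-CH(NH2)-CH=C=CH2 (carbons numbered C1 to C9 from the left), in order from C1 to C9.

C1: 4 σ bonds; 4 regions of electron density → sp3.
C2 has 4 σ bonds: steric number 4 → sp3.
C3 carries 4 σ bonds, giving a steric number of 4, so it is sp3.
C4: 2 σ bonds, plus two π bonds — 2 electron domains, sp.
C5 carries 2 σ bonds, plus two π bonds, giving a steric number of 2, so it is sp.
C6: 4 σ bonds — 4 electron domains, sp3.
C7: 3 σ bonds, plus one π bond — 3 electron domains, sp2.
C8: 2 σ bonds, plus two π bonds; 2 regions of electron density → sp.
C9 has 3 σ bonds, plus one π bond: steric number 3 → sp2.

C1 sp3, C2 sp3, C3 sp3, C4 sp, C5 sp, C6 sp3, C7 sp2, C8 sp, C9 sp2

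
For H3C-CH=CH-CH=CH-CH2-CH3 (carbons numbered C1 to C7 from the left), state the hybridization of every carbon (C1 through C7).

C1 (4 σ bonds) has steric number 4: sp3.
C2 is sp2: 3 σ bonds, plus one π bond, 3 electron-density regions.
C3 (3 σ bonds, plus one π bond) has steric number 3: sp2.
C4 has 3 σ bonds, plus one π bond: steric number 3 → sp2.
C5 has 3 σ bonds, plus one π bond: steric number 3 → sp2.
C6 is sp3: 4 σ bonds, 4 electron-density regions.
C7 (4 σ bonds) has steric number 4: sp3.

C1 sp3, C2 sp2, C3 sp2, C4 sp2, C5 sp2, C6 sp3, C7 sp3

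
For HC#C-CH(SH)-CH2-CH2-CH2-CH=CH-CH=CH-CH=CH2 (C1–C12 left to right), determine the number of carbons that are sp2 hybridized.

6

C1: sp
C2: sp
C3: sp3
C4: sp3
C5: sp3
C6: sp3
C7: sp2 ✓
C8: sp2 ✓
C9: sp2 ✓
C10: sp2 ✓
C11: sp2 ✓
C12: sp2 ✓
C7, C8, C9, C10, C11, C12 → 6 sp2 carbons.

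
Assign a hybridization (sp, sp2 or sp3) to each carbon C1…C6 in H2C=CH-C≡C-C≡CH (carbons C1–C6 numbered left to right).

C1 — 3 σ bonds, plus one π bond. Steric number 3, so sp2.
C2: 3 σ bonds, plus one π bond; 3 regions of electron density → sp2.
C3 has 2 σ bonds, plus two π bonds: steric number 2 → sp.
C4 (2 σ bonds, plus two π bonds) has steric number 2: sp.
C5: 2 σ bonds, plus two π bonds — 2 electron domains, sp.
C6 — 2 σ bonds, plus two π bonds. Steric number 2, so sp.

C1 sp2, C2 sp2, C3 sp, C4 sp, C5 sp, C6 sp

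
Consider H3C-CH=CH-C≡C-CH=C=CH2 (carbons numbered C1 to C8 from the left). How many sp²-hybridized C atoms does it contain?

C1: sp3
C2: sp2 ✓
C3: sp2 ✓
C4: sp
C5: sp
C6: sp2 ✓
C7: sp
C8: sp2 ✓
C2, C3, C6, C8 → 4 sp2 carbons.

4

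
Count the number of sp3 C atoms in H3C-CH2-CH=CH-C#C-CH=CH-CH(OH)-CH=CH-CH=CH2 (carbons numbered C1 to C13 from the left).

C1: sp3 ✓
C2: sp3 ✓
C3: sp2
C4: sp2
C5: sp
C6: sp
C7: sp2
C8: sp2
C9: sp3 ✓
C10: sp2
C11: sp2
C12: sp2
C13: sp2
C1, C2, C9 → 3 sp3 carbons.

3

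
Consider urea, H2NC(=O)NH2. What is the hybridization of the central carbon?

sp²

The central carbon carries 3 σ bonds, plus one π bond, giving a steric number of 3, so it is sp2.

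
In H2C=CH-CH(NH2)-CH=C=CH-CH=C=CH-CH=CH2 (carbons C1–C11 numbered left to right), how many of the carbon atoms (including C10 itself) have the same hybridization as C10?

8

C10 is sp2 (one π bond).
C1: sp2 ✓
C2: sp2 ✓
C3: sp3
C4: sp2 ✓
C5: sp
C6: sp2 ✓
C7: sp2 ✓
C8: sp
C9: sp2 ✓
C10: sp2 ✓
C11: sp2 ✓
8 carbons are sp2.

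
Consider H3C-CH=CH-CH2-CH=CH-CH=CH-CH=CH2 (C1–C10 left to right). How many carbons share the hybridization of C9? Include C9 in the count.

8

C9 is sp2 (one π bond).
C1: sp3
C2: sp2 ✓
C3: sp2 ✓
C4: sp3
C5: sp2 ✓
C6: sp2 ✓
C7: sp2 ✓
C8: sp2 ✓
C9: sp2 ✓
C10: sp2 ✓
8 carbons are sp2.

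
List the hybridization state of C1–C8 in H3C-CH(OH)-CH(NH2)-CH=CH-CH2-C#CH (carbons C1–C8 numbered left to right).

C1: 4 σ bonds; 4 regions of electron density → sp3.
C2 — 4 σ bonds. Steric number 4, so sp3.
C3 — 4 σ bonds. Steric number 4, so sp3.
C4: 3 σ bonds, plus one π bond; 3 regions of electron density → sp2.
C5: 3 σ bonds, plus one π bond; 3 regions of electron density → sp2.
C6 is sp3: 4 σ bonds, 4 electron-density regions.
C7 is sp: 2 σ bonds, plus two π bonds, 2 electron-density regions.
C8 — 2 σ bonds, plus two π bonds. Steric number 2, so sp.

C1 sp3, C2 sp3, C3 sp3, C4 sp2, C5 sp2, C6 sp3, C7 sp, C8 sp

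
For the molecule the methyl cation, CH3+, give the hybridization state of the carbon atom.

Three σ bonds to H, empty p orbital → sp2, trigonal planar.

sp²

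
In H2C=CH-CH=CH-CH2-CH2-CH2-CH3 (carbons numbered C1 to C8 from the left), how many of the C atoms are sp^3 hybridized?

C1: sp2
C2: sp2
C3: sp2
C4: sp2
C5: sp3 ✓
C6: sp3 ✓
C7: sp3 ✓
C8: sp3 ✓
C5, C6, C7, C8 → 4 sp3 carbons.

4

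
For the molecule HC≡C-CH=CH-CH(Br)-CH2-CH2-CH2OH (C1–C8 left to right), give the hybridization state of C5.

sp³

C5: 4 σ bonds — 4 electron domains, sp3.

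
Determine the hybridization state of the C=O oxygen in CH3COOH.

The C=O oxygen has 1 σ bond and 2 lone pairs, plus one π bond: steric number 3 → sp2.

sp^2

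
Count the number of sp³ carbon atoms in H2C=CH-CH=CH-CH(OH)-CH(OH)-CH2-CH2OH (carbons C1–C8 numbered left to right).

4

C1: sp2
C2: sp2
C3: sp2
C4: sp2
C5: sp3 ✓
C6: sp3 ✓
C7: sp3 ✓
C8: sp3 ✓
C5, C6, C7, C8 → 4 sp3 carbons.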